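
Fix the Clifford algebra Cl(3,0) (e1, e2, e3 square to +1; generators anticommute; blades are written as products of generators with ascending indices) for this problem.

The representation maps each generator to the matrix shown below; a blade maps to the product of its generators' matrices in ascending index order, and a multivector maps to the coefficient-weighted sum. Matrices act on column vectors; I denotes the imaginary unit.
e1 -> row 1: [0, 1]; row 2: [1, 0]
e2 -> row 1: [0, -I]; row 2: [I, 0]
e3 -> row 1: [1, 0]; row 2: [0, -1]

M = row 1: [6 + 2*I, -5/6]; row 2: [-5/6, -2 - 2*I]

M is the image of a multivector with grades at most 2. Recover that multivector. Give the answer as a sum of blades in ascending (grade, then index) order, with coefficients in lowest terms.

Method: 1, rho(e1), rho(e2), rho(e3) form a trace-orthogonal basis of the 2x2 complex matrices (tr(X Y) = 2 if X = Y, else 0), so M = m0*1 + m1*rho(e1) + m2*rho(e2) + m3*rho(e3) with m0 = tr(M)/2 = 2, m1 = tr(M rho(e1))/2 = -5/6, m2 = tr(M rho(e2))/2 = 0, m3 = tr(M rho(e3))/2 = 4 + 2*I.
Multiplying table entries, the bivector images are rho(e1 e2) = I*rho(e3), rho(e1 e3) = -I*rho(e2), rho(e2 e3) = I*rho(e1); with real blade coefficients the real parts of m0..m3 are the coefficients of 1, e1, e2, e3 and the imaginary parts give the bivectors (e2 e3: Im m1, e1 e3: -Im m2, e1 e2: Im m3).
Answer: 2 - 5/6*e1 + 4*e3 + 2*e1 e2


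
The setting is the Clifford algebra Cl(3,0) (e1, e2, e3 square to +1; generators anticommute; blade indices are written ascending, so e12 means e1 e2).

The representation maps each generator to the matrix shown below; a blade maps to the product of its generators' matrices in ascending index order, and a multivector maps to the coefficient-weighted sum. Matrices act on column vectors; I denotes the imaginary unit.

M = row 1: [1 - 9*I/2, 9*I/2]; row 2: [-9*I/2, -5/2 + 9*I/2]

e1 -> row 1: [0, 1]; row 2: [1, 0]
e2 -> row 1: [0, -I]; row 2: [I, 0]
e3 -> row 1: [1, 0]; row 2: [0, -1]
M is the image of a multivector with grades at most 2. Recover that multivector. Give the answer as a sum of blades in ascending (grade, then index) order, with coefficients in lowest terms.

Method: 1, rho(e1), rho(e2), rho(e3) form a trace-orthogonal basis of the 2x2 complex matrices (tr(X Y) = 2 if X = Y, else 0), so M = m0*1 + m1*rho(e1) + m2*rho(e2) + m3*rho(e3) with m0 = tr(M)/2 = -3/4, m1 = tr(M rho(e1))/2 = 0, m2 = tr(M rho(e2))/2 = -9/2, m3 = tr(M rho(e3))/2 = 7/4 - 9*I/2.
Multiplying table entries, the bivector images are rho(e12) = I*rho(e3), rho(e13) = -I*rho(e2), rho(e23) = I*rho(e1); with real blade coefficients the real parts of m0..m3 are the coefficients of 1, e1, e2, e3 and the imaginary parts give the bivectors (e23: Im m1, e13: -Im m2, e12: Im m3).
Answer: -3/4 - 9/2*e2 + 7/4*e3 - 9/2*e12


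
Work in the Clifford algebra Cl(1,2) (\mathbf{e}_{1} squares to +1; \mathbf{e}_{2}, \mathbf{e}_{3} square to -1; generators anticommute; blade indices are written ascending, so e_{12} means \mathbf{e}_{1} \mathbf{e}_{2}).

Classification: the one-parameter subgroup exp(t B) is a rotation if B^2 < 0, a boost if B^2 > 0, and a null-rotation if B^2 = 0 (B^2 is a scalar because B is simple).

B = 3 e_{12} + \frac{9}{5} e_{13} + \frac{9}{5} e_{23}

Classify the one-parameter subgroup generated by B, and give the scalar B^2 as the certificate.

B^2 term by term: the squares give (3)^2*(e_{12})^2 + (\frac{9}{5})^2*(e_{13})^2 + (\frac{9}{5})^2*(e_{23})^2 = 9*(+1) + \frac{81}{25}*(+1) + \frac{81}{25}*(-1) = 9 (each basis 2-blade squares to minus the product of its generators' squares); cross terms between blades sharing an index anticommute and cancel. So B^2 = 9.
Answer: boost, certificate B^2 = 9. B^2 = 9 is basis-independent, so its sign is the whole story.


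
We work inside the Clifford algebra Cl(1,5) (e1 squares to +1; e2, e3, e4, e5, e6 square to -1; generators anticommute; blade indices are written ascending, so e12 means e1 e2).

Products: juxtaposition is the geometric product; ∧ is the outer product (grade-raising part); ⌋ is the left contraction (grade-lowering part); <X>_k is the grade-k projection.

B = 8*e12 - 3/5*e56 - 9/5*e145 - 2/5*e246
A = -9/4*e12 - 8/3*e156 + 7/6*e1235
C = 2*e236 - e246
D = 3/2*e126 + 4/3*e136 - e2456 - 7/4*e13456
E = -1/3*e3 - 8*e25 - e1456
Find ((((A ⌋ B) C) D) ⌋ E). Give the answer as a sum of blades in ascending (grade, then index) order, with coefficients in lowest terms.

step 1: -18
step 2: -36*e236 + 18*e246
step 3: 18*e5 - 48*e12 + 54*e13 - 27*e14 + 36*e345 + 24*e1234 + 63/2*e1235 + 63*e1245
step 4: -144*e2 + 27*e56 + 18*e146
Answer: -144*e2 + 27*e56 + 18*e146


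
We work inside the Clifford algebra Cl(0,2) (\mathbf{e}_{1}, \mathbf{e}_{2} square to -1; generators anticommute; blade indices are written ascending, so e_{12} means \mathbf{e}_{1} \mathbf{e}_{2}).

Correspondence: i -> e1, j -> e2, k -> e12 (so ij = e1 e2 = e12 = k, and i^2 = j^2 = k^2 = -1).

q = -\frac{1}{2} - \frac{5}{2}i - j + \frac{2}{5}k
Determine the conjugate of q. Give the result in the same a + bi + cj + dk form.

In blades: q = -\frac{1}{2} - \frac{5}{2} e_{1} - e_{2} + \frac{2}{5} e_{12}.
Conjugation here is Clifford conjugation: the scalar is fixed and the grade-1 and grade-2 blades all flip sign, giving -\frac{1}{2} + \frac{5}{2} e_{1} + e_{2} - \frac{2}{5} e_{12}; translating back:
Answer: -\frac{1}{2} + \frac{5}{2}i + j - \frac{2}{5}k


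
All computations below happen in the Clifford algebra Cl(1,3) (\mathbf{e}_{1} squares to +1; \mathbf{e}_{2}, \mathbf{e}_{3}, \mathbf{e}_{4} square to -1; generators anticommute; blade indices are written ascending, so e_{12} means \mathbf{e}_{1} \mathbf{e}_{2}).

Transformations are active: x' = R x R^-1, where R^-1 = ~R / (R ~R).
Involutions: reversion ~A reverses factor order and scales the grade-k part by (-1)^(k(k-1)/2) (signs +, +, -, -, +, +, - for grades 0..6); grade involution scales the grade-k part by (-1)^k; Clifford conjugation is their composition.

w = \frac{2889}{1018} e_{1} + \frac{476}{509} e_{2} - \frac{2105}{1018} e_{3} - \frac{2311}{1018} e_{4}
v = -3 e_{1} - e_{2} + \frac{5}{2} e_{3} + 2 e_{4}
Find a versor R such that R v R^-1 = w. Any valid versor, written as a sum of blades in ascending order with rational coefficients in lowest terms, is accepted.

Key observation: q(v) = q(w) = -\frac{9}{4} (sandwiches preserve the norm), so R = v + w = -\frac{165}{1018} e_{1} - \frac{33}{509} e_{2} + \frac{220}{509} e_{3} - \frac{275}{1018} e_{4} works whenever it is invertible — the component of v along it is kept and (v - w)/2 reverses, sending v to w.
Answer: -\frac{165}{1018} e_{1} - \frac{33}{509} e_{2} + \frac{220}{509} e_{3} - \frac{275}{1018} e_{4}


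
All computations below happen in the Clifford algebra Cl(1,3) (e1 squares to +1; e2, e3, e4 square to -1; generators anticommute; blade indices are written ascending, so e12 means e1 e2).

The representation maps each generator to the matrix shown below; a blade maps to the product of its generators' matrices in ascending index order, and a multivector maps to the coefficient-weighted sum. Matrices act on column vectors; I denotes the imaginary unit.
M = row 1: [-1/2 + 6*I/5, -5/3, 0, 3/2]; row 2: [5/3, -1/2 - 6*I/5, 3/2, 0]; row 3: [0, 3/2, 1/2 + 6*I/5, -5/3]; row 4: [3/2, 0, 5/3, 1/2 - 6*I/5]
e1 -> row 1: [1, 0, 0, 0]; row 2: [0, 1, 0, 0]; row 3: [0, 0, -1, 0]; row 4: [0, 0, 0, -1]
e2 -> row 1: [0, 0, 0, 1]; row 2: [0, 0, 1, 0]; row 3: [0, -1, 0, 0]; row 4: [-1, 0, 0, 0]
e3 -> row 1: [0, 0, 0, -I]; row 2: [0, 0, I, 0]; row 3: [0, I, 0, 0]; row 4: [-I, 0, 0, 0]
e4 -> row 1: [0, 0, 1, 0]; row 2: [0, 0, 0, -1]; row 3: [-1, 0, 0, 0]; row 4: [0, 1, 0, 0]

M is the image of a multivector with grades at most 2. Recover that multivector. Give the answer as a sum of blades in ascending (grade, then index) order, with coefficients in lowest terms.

Method: the blade images are trace-orthogonal — tr(rho(e_A) rho(e_B)^-1) = 4 if A = B and 0 otherwise — and rho(e_A)^-1 = (e_A)^2 * rho(e_A) with (e_A)^2 = +1 or -1, so the coefficient of e_A in the preimage is (e_A)^2 * tr(M rho(e_A))/4.
Nonzero projections over blades of grade <= 2: e1: (e1)^2 = +1, tr(M rho(e1)) = -2, coefficient -1/2; e12: (e12)^2 = +1, tr(M rho(e12)) = 6, coefficient 3/2; e23: (e23)^2 = -1, tr(M rho(e23)) = 24/5, coefficient -6/5; e24: (e24)^2 = -1, tr(M rho(e24)) = 20/3, coefficient -5/3. Every other blade of grade <= 2 projects to 0.
Answer: -1/2*e1 + 3/2*e12 - 6/5*e23 - 5/3*e24


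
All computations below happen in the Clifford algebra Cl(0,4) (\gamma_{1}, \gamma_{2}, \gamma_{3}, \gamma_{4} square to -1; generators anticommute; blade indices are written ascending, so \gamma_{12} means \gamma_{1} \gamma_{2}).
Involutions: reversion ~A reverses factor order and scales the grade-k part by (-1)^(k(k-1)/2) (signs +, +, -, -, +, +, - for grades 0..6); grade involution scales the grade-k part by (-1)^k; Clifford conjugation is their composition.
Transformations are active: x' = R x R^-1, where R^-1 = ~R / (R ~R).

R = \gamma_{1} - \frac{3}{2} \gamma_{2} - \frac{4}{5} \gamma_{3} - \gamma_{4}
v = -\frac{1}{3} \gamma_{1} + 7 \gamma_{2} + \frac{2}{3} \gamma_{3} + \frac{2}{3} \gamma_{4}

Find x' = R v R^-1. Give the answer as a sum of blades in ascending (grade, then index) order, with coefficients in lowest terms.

~R = \gamma_{1} - \frac{3}{2} \gamma_{2} - \frac{4}{5} \gamma_{3} - \gamma_{4}, and R ~R = -\frac{489}{100}, so R^-1 = ~R / (-\frac{489}{100}).
R v = \frac{361}{30} + \frac{13}{2} \gamma_{12} + \frac{2}{5} \gamma_{13} + \frac{1}{3} \gamma_{14} + \frac{23}{5} \gamma_{23} + 6 \gamma_{24} + \frac{2}{15} \gamma_{34}
Answer: -\frac{6731}{1467} \gamma_{1} + \frac{187}{489} \gamma_{2} + \frac{4798}{1467} \gamma_{3} + \frac{6242}{1467} \gamma_{4}


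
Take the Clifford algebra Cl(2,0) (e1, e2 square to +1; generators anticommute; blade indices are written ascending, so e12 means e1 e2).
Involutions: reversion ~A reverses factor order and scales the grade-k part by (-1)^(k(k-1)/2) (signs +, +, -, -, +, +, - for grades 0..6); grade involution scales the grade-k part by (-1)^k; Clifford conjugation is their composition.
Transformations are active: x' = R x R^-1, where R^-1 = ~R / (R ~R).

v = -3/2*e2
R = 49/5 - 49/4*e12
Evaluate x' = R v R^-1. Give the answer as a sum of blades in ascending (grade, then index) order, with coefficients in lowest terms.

~R = 49/5 + 49/4*e12, and R ~R = 98441/400, so R^-1 = ~R / (98441/400).
R v = 147/8*e1 - 147/10*e2
Answer: 60/41*e1 + 27/82*e2


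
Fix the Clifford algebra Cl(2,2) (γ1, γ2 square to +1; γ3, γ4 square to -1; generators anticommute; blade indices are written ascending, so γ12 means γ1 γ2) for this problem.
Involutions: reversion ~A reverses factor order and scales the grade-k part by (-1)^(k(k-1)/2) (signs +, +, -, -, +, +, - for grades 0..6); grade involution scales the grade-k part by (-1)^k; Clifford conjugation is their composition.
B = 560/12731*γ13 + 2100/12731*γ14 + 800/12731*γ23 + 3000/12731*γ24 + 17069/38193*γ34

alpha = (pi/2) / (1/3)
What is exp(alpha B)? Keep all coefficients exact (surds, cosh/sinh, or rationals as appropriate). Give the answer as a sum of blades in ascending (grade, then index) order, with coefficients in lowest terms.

B^2 term by term: the squares give (560/12731)^2*(γ13)^2 + (2100/12731)^2*(γ14)^2 + (800/12731)^2*(γ23)^2 + (3000/12731)^2*(γ24)^2 + (17069/38193)^2*(γ34)^2 = 313600/162078361*(+1) + 4410000/162078361*(+1) + 640000/162078361*(+1) + 9000000/162078361*(+1) + 291350761/1458705249*(-1) = -1/9 (each basis 2-blade squares to minus the product of its generators' squares); cross terms between blades sharing an index anticommute and cancel; the commuting (index-disjoint) pairs give grade-4 terms 2*c*c'*(blade product), which cancel blade by blade — γ1234: -3360000/162078361 + 3360000/162078361 = 0 — confirming B is simple. So B^2 = -1/9.
B^2 = -1/9 — B^2 < 0, so the exponential closes trigonometrically: l = 1/3, alpha*l = pi/2, so exp(alpha B) = cos(pi/2) + (sin(pi/2)/(1/3))*B = 0 + (3)*B.
Answer: 1680/12731*γ13 + 6300/12731*γ14 + 2400/12731*γ23 + 9000/12731*γ24 + 17069/12731*γ34


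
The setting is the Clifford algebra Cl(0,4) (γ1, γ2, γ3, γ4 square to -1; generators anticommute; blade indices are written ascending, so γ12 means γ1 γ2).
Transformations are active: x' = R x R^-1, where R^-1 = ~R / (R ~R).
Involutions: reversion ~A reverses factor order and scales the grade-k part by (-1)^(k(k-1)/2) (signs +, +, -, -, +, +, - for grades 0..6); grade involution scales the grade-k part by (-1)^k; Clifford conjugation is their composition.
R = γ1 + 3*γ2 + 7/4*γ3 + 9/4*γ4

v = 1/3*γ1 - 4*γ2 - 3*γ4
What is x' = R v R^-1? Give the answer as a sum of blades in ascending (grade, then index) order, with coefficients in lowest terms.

~R = γ1 + 3*γ2 + 7/4*γ3 + 9/4*γ4, and R ~R = -145/8, so R^-1 = ~R / (-145/8).
R v = 221/12 - 5*γ12 - 7/12*γ13 - 15/4*γ14 + 7*γ23 - 21/4*γ34
Answer: -343/145*γ1 - 304/145*γ2 - 1547/435*γ3 - 228/145*γ4


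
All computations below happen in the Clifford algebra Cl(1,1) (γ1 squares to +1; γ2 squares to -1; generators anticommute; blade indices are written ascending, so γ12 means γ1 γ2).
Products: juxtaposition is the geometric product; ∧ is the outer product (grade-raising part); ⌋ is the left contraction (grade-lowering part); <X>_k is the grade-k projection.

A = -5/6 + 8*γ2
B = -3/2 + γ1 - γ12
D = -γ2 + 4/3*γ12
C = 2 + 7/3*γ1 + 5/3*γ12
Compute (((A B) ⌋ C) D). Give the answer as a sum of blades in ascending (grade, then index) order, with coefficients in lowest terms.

step 1: 5/4 - 53/6*γ1 - 12*γ2 - 43/6*γ12
step 2: -541/18 - 205/12*γ1 - 265/18*γ2 + 25/12*γ12
step 3: -215/18 - 1895/108*γ1 + 131/18*γ2 - 2483/108*γ12
Answer: -215/18 - 1895/108*γ1 + 131/18*γ2 - 2483/108*γ12


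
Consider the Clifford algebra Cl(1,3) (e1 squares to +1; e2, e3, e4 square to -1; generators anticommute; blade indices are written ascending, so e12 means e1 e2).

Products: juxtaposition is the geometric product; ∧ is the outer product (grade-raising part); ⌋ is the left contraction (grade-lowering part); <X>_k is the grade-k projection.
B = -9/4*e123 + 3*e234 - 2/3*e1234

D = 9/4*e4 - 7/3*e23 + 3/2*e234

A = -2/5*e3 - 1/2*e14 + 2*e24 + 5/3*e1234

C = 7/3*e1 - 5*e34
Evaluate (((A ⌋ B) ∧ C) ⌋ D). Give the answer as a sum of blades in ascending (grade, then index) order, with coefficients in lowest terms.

step 1: 10/9 + 6*e3 - 9/10*e12 - 4/3*e13 + 1/3*e23 - 6/5*e24 - 4/15*e124
step 2: 70/27*e1 - 14*e13 - 50/9*e34 + 7/9*e123 - 14/5*e124 + 9/2*e1234
step 3: 25/3*e2
Answer: 25/3*e2


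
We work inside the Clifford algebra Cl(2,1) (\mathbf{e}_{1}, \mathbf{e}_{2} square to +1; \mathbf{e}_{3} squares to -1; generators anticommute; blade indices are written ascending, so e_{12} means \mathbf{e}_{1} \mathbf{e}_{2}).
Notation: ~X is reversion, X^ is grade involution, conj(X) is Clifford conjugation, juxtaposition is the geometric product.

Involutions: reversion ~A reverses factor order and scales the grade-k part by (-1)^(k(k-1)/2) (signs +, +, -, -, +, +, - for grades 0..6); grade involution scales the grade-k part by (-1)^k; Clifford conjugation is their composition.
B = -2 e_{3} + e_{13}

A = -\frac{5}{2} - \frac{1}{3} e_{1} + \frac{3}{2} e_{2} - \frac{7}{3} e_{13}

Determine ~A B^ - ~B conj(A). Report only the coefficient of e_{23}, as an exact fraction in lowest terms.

first term: \frac{7}{3} - \frac{14}{3} e_{1} - \frac{16}{3} e_{3} - \frac{19}{6} e_{13} + 3 e_{23} - \frac{3}{2} e_{123}
second term: -\frac{7}{3} - \frac{14}{3} e_{1} + \frac{16}{3} e_{3} + \frac{19}{6} e_{13} - 3 e_{23} - \frac{3}{2} e_{123}
Answer: 6


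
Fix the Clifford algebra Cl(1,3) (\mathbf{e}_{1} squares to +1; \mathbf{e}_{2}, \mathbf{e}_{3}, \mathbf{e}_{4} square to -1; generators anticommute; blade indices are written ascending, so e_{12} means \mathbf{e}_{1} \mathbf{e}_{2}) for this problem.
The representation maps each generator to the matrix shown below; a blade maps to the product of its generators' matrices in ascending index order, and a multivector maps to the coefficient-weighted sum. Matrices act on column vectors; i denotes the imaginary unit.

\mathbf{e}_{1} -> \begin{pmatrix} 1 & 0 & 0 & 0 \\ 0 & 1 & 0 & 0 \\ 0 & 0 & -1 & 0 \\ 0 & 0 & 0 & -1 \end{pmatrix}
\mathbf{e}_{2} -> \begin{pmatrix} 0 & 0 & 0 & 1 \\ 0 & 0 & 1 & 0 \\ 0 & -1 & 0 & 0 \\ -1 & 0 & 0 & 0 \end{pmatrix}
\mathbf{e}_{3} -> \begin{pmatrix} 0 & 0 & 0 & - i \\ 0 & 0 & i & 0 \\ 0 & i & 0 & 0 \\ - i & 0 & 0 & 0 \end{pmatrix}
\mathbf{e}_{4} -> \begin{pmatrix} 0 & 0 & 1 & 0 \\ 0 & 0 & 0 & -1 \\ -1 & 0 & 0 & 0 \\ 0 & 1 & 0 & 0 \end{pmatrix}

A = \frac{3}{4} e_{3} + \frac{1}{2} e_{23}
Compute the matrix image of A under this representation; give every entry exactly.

Bivector images (products of the table entries): rho(e_{23}) = rho(\mathbf{e}_{2})rho(\mathbf{e}_{3}) = \begin{pmatrix} - i & 0 & 0 & 0 \\ 0 & i & 0 & 0 \\ 0 & 0 & - i & 0 \\ 0 & 0 & 0 & i \end{pmatrix}.
M = (\frac{3}{4})*rho(e_{3}) + (\frac{1}{2})*rho(e_{23}), summed entrywise:
Answer: \begin{pmatrix} - \frac{i}{2} & 0 & 0 & - \frac{3 i}{4} \\ 0 & \frac{i}{2} & \frac{3 i}{4} & 0 \\ 0 & \frac{3 i}{4} & - \frac{i}{2} & 0 \\ - \frac{3 i}{4} & 0 & 0 & \frac{i}{2} \end{pmatrix}


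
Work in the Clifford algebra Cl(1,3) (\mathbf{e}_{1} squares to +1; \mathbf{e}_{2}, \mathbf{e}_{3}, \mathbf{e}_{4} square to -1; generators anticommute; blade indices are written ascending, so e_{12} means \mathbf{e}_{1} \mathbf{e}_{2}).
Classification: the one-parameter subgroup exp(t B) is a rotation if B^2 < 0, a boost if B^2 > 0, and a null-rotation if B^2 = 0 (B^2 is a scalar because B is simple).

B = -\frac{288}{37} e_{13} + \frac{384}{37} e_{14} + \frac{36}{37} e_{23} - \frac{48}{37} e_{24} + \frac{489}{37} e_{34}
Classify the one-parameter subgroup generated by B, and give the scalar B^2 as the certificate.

B^2 term by term: the squares give (-\frac{288}{37})^2*(e_{13})^2 + (\frac{384}{37})^2*(e_{14})^2 + (\frac{36}{37})^2*(e_{23})^2 + (-\frac{48}{37})^2*(e_{24})^2 + (\frac{489}{37})^2*(e_{34})^2 = \frac{82944}{1369}*(+1) + \frac{147456}{1369}*(+1) + \frac{1296}{1369}*(-1) + \frac{2304}{1369}*(-1) + \frac{239121}{1369}*(-1) = -9 (each basis 2-blade squares to minus the product of its generators' squares); cross terms between blades sharing an index anticommute and cancel; the commuting (index-disjoint) pairs give grade-4 terms 2*c*c'*(blade product), which cancel blade by blade — e_{1234}: -\frac{27648}{1369} + \frac{27648}{1369} = 0 — confirming B is simple. So B^2 = -9.
Answer: rotation, certificate B^2 = -9. The scalar -9 is the complete invariant here: its sign names the subgroup type.


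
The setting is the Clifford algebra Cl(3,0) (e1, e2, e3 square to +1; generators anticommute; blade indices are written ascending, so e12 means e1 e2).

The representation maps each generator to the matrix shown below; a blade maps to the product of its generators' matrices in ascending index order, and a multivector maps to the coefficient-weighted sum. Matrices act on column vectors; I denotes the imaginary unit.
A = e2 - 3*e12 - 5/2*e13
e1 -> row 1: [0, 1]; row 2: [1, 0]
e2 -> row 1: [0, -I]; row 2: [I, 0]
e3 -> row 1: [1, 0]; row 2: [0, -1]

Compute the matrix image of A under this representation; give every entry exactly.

Bivector images (products of the table entries): rho(e12) = rho(e1)rho(e2) = row 1: [I, 0]; row 2: [0, -I]; rho(e13) = rho(e1)rho(e3) = row 1: [0, -1]; row 2: [1, 0].
M = (1)*rho(e2) + (-3)*rho(e12) + (-5/2)*rho(e13), summed entrywise:
Answer: row 1: [-3*I, 5/2 - I]; row 2: [-5/2 + I, 3*I]


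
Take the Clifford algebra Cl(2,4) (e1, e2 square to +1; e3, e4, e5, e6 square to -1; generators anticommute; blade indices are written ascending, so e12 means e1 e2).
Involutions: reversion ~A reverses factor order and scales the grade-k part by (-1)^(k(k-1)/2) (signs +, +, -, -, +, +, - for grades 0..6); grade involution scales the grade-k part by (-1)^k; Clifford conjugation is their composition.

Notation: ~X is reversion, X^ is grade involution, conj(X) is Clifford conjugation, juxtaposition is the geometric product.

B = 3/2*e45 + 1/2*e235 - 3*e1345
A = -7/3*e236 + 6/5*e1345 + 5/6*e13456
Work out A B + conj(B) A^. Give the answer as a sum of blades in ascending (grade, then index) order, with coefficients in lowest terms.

first term: 18/5 + 5/2*e6 - 9/5*e13 + 7/6*e56 - 3/5*e124 - 5/4*e136 + 5/12*e1246 - 7*e12456 - 7/2*e23456
second term: 18/5 - 5/2*e6 + 9/5*e13 + 7/6*e56 - 3/5*e124 - 5/4*e136 + 5/12*e1246 - 7*e12456 - 7/2*e23456
Answer: 36/5 + 7/3*e56 - 6/5*e124 - 5/2*e136 + 5/6*e1246 - 14*e12456 - 7*e23456


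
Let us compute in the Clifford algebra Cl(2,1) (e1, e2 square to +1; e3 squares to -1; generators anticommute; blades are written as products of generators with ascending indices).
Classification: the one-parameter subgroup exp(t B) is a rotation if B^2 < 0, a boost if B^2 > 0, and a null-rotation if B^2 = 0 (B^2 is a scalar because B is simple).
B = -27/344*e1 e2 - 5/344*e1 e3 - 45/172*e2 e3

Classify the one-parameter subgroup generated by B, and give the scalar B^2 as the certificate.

B^2 term by term: the squares give (-27/344)^2*(e1 e2)^2 + (-5/344)^2*(e1 e3)^2 + (-45/172)^2*(e2 e3)^2 = 729/118336*(-1) + 25/118336*(+1) + 2025/29584*(+1) = 1/16 (each basis 2-blade squares to minus the product of its generators' squares); cross terms between blades sharing an index anticommute and cancel. So B^2 = 1/16.
Answer: boost, certificate B^2 = 1/16. The scalar 1/16 is the complete invariant here: its sign names the subgroup type.


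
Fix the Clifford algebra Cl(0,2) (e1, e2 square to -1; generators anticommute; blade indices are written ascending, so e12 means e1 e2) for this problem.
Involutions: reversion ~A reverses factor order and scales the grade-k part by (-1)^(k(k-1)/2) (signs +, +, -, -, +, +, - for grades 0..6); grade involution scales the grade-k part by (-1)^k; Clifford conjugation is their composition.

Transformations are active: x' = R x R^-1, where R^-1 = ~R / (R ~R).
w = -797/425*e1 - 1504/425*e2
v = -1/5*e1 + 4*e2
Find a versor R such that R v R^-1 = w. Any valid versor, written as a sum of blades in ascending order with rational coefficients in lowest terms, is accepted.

Construction: equal norms (both -401/25) license R = v + w = -882/425*e1 + 196/425*e2 — nothing changes along that direction, while (v - w)/2 changes sign, so v maps onto w.
Answer: -882/425*e1 + 196/425*e2


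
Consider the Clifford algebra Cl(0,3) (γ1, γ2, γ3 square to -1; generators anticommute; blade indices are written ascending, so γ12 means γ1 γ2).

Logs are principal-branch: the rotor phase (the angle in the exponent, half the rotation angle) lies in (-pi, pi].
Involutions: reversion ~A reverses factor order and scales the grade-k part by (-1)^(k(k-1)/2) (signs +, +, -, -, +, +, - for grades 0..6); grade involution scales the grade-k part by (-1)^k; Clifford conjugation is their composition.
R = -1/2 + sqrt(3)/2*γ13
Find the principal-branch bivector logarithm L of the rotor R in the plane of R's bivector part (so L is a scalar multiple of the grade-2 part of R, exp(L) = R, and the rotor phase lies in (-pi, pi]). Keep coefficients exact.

The scalar part of R is -1/2, which fixes the principal-branch rotor phase; the unit plane is then the bivector part divided by the sine of that phase, and L is that plane scaled by the phase.
Concretely: cos(phase) = -1/2 gives phase = ±2*pi/3, and since phase/sin(phase) is even the sign is immaterial: L = (phase/sin(phase)) * <R>_2 = (4*sqrt(3)*pi/9) * <R>_2.
Answer: 2*pi/3*γ13


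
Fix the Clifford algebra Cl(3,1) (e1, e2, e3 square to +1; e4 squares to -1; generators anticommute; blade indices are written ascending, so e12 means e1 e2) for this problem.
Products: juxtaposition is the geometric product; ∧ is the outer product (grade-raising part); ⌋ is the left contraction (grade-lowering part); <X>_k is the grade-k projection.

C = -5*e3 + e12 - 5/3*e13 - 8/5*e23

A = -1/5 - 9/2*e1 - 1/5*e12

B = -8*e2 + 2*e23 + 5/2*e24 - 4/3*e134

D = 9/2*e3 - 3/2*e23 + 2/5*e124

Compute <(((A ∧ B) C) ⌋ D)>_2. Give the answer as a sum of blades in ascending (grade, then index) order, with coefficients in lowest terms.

step 1: 8/5*e2 + 36*e12 - 2/5*e23 - 1/2*e24 - 9*e123 - 45/4*e124 + 4/15*e134
step 2: -916/25 - 16*e1 + 17*e2 + 161/25*e3 + 421/36*e4 + 137/3*e12 - 286/5*e13 + 11/6*e14 + 52*e23 + 4/5*e34 - 532/3*e123 + 32/75*e124 + 18*e134 - 1259/60*e234 - 685/12*e1234
step 3: 80363/750 + 1339/150*e2 - 9519/50*e3 - 274/15*e4 - 421/90*e12 - 34/5*e14 + 1374/25*e23 - 32/5*e24 - 1832/125*e124
step 4: -421/90*e12 - 34/5*e14 + 1374/25*e23 - 32/5*e24
Answer: -421/90*e12 - 34/5*e14 + 1374/25*e23 - 32/5*e24


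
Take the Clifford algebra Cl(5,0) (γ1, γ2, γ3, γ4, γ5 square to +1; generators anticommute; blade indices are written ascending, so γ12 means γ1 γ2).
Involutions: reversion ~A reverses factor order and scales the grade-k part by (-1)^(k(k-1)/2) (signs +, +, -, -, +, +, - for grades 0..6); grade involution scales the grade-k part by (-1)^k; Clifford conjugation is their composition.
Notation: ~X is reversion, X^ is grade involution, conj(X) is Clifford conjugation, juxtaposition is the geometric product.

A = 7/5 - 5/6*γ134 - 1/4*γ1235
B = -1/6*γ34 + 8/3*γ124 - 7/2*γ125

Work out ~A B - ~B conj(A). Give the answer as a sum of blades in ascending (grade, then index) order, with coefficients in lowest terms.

first term: 5/36*γ1 - 7/8*γ3 + 20/9*γ23 - 7/30*γ34 + 56/15*γ124 - 49/10*γ125 - 2/3*γ345 + 1/24*γ1245 - 35/12*γ2345
second term: 5/36*γ1 - 7/8*γ3 - 20/9*γ23 + 7/30*γ34 - 56/15*γ124 + 49/10*γ125 + 2/3*γ345 + 1/24*γ1245 - 35/12*γ2345
Answer: 40/9*γ23 - 7/15*γ34 + 112/15*γ124 - 49/5*γ125 - 4/3*γ345


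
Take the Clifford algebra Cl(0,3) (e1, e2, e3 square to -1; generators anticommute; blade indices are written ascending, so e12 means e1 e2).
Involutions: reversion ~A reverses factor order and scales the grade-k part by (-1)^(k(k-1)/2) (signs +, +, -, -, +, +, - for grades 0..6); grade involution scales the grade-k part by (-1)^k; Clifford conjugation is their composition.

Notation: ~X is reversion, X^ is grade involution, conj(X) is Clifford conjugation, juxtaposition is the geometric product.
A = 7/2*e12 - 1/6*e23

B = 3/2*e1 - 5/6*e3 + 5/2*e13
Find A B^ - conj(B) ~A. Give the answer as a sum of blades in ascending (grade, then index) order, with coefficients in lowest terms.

first term: -46/9*e2 + 5/12*e12 + 35/4*e23 + 19/6*e123
second term: -46/9*e2 - 5/12*e12 - 35/4*e23 - 19/6*e123
Answer: 5/6*e12 + 35/2*e23 + 19/3*e123


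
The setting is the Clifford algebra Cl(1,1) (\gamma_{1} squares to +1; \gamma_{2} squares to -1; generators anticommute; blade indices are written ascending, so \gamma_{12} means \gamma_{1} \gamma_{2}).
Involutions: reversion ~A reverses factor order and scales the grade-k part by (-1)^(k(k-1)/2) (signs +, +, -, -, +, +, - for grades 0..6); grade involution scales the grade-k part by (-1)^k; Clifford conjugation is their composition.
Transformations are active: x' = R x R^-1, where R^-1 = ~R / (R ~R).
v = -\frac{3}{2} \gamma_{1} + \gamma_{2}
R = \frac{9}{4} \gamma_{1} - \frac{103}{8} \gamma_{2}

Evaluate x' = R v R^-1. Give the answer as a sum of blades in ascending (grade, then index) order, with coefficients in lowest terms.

~R = \frac{9}{4} \gamma_{1} - \frac{103}{8} \gamma_{2}, and R ~R = -\frac{10285}{64}, so R^-1 = ~R / (-\frac{10285}{64}).
R v = \frac{19}{2} - \frac{273}{16} \gamma_{12}
Answer: \frac{25383}{20570} \gamma_{1} + \frac{5371}{10285} \gamma_{2}


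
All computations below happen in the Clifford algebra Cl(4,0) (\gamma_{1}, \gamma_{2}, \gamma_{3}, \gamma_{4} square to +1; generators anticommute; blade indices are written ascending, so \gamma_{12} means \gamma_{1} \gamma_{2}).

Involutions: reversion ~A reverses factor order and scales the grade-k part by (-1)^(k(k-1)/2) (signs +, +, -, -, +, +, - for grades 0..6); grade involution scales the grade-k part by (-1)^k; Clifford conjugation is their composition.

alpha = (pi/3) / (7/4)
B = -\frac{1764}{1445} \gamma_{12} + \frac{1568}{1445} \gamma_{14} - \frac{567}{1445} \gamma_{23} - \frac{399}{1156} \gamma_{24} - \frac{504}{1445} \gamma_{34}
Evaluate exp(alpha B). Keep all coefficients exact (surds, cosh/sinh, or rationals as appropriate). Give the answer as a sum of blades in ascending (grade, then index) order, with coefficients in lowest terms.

B^2 term by term: the squares give (-\frac{1764}{1445})^2*(\gamma_{12})^2 + (\frac{1568}{1445})^2*(\gamma_{14})^2 + (-\frac{567}{1445})^2*(\gamma_{23})^2 + (-\frac{399}{1156})^2*(\gamma_{24})^2 + (-\frac{504}{1445})^2*(\gamma_{34})^2 = \frac{3111696}{2088025}*(-1) + \frac{2458624}{2088025}*(-1) + \frac{321489}{2088025}*(-1) + \frac{159201}{1336336}*(-1) + \frac{254016}{2088025}*(-1) = -\frac{49}{16} (each basis 2-blade squares to minus the product of its generators' squares); cross terms between blades sharing an index anticommute and cancel; the commuting (index-disjoint) pairs give grade-4 terms 2*c*c'*(blade product), which cancel blade by blade — \gamma_{1234}: \frac{1778112}{2088025} - \frac{1778112}{2088025} = 0 — confirming B is simple. So B^2 = -\frac{49}{16}.
B^2 = -\frac{49}{16} — the negative square puts this in the circular regime; l = \frac{7}{4}, alpha*l = \frac{\pi}{3}, so exp(alpha B) = cos(\frac{\pi}{3}) + (sin(\frac{\pi}{3})/(\frac{7}{4}))*B = \frac{1}{2} + (\frac{2 \sqrt{3}}{7})*B.
Answer: \frac{1}{2} - \frac{504 \sqrt{3}}{1445} \gamma_{12} + \frac{448 \sqrt{3}}{1445} \gamma_{14} - \frac{162 \sqrt{3}}{1445} \gamma_{23} - \frac{57 \sqrt{3}}{578} \gamma_{24} - \frac{144 \sqrt{3}}{1445} \gamma_{34}


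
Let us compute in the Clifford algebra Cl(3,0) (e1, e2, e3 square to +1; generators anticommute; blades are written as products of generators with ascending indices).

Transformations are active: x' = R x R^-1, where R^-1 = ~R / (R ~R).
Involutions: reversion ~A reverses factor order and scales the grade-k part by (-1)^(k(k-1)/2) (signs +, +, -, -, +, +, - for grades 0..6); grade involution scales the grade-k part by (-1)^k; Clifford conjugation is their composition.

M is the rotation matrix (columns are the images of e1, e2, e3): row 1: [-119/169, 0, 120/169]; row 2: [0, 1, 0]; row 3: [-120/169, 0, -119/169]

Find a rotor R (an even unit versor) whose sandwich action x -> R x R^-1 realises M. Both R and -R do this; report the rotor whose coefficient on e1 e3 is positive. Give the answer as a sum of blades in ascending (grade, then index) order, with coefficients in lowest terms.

Method: write R = a + b12*e1 e2 + b13*e1 e3 + b23*e2 e3 with a^2 + b12^2 + b13^2 + b23^2 = 1 (so R^-1 = ~R). Expanding the columns R e_j ~R gives tr M = 4a^2 - 1 and, from the antisymmetric part, M21 - M12 = -4a*b12, M13 - M31 = 4a*b13, M32 - M23 = -4a*b23.
Here tr M = -69/169, so a^2 = (1 + tr M)/4 = 25/169 and a = ±5/13. Taking a = 5/13: M21 - M12 = 0, M13 - M31 = 240/169, M32 - M23 = 0, giving b12 = 0, b13 = 12/13, b23 = 0, i.e. R = 5/13 + 12/13*e1 e3.
Its e1 e3 coefficient is already positive.
Answer: 5/13 + 12/13*e1 e3. Why the constraint matters: R and -R act identically through the sandwich — M has trace -69/169 either way — so only the sign condition on e1 e3 picks one of the two preimages.


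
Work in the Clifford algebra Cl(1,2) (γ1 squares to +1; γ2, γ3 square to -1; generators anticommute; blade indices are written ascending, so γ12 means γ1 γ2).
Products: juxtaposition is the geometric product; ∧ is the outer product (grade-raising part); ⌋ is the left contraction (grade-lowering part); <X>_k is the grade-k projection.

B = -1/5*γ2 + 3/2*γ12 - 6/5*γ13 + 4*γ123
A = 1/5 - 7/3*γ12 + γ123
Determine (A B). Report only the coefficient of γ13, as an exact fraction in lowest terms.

step 1: -15/2 - 7/15*γ1 + 29/25*γ2 - 47/6*γ3 + 3/10*γ12 - 11/25*γ13 - 14/5*γ23 + 4/5*γ123
Answer: -11/25


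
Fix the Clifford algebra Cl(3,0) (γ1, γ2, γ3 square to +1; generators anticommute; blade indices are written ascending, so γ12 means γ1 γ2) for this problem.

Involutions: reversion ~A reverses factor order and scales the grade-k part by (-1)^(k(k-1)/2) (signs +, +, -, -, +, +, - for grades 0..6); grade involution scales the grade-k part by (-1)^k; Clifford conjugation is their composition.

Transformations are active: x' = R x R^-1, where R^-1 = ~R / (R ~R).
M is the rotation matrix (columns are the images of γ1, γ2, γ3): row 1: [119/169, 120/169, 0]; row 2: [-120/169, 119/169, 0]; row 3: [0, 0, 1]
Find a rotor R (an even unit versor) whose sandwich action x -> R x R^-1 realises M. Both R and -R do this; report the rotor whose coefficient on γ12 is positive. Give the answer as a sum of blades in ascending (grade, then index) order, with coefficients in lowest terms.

Method: write R = a + b12*γ12 + b13*γ13 + b23*γ23 with a^2 + b12^2 + b13^2 + b23^2 = 1 (so R^-1 = ~R). Expanding the columns R e_j ~R gives tr M = 4a^2 - 1 and, from the antisymmetric part, M21 - M12 = -4a*b12, M13 - M31 = 4a*b13, M32 - M23 = -4a*b23.
Here tr M = 407/169, so a^2 = (1 + tr M)/4 = 144/169 and a = ±12/13. Taking a = 12/13: M21 - M12 = -240/169, M13 - M31 = 0, M32 - M23 = 0, giving b12 = 5/13, b13 = 0, b23 = 0, i.e. R = 12/13 + 5/13*γ12.
Its γ12 coefficient is already positive.
Answer: 12/13 + 5/13*γ12. Key observation: the double cover Spin(3) -> SO(3) sends R and -R to the same matrix (trace 407/169 here), so the stated sign of the γ12 coefficient is what selects one sheet.


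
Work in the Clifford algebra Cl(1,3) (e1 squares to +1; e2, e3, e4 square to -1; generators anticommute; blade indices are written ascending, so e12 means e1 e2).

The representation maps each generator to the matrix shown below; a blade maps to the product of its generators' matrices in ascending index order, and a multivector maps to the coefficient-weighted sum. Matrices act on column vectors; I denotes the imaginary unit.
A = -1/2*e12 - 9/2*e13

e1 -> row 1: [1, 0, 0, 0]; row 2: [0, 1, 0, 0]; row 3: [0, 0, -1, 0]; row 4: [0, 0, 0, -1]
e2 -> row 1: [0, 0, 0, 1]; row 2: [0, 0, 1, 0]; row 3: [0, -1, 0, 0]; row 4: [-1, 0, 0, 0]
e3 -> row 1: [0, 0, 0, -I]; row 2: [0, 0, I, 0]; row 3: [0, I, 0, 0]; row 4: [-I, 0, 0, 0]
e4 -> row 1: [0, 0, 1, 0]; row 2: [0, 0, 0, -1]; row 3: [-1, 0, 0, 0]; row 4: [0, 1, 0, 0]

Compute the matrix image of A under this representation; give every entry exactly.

Bivector images (products of the table entries): rho(e12) = rho(e1)rho(e2) = row 1: [0, 0, 0, 1]; row 2: [0, 0, 1, 0]; row 3: [0, 1, 0, 0]; row 4: [1, 0, 0, 0]; rho(e13) = rho(e1)rho(e3) = row 1: [0, 0, 0, -I]; row 2: [0, 0, I, 0]; row 3: [0, -I, 0, 0]; row 4: [I, 0, 0, 0].
M = (-1/2)*rho(e12) + (-9/2)*rho(e13), summed entrywise:
Answer: row 1: [0, 0, 0, -1/2 + 9*I/2]; row 2: [0, 0, -1/2 - 9*I/2, 0]; row 3: [0, -1/2 + 9*I/2, 0, 0]; row 4: [-1/2 - 9*I/2, 0, 0, 0]


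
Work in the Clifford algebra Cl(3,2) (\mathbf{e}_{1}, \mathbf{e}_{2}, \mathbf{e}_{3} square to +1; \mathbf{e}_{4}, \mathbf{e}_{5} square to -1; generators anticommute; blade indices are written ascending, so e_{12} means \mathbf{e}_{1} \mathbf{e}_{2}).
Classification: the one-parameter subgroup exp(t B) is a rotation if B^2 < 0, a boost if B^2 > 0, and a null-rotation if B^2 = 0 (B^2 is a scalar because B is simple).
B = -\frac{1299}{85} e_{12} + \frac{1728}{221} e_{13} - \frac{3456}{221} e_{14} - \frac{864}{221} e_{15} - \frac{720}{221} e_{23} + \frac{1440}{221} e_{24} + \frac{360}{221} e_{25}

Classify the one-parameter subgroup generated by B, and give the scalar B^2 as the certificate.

B^2 term by term: the squares give (-\frac{1299}{85})^2*(e_{12})^2 + (\frac{1728}{221})^2*(e_{13})^2 + (-\frac{3456}{221})^2*(e_{14})^2 + (-\frac{864}{221})^2*(e_{15})^2 + (-\frac{720}{221})^2*(e_{23})^2 + (\frac{1440}{221})^2*(e_{24})^2 + (\frac{360}{221})^2*(e_{25})^2 = \frac{1687401}{7225}*(-1) + \frac{2985984}{48841}*(-1) + \frac{11943936}{48841}*(+1) + \frac{746496}{48841}*(+1) + \frac{518400}{48841}*(-1) + \frac{2073600}{48841}*(+1) + \frac{129600}{48841}*(+1) = -\frac{9}{25} (each basis 2-blade squares to minus the product of its generators' squares); cross terms between blades sharing an index anticommute and cancel; the commuting (index-disjoint) pairs give grade-4 terms 2*c*c'*(blade product), which cancel blade by blade — e_{1234}: -\frac{4976640}{48841} + \frac{4976640}{48841} = 0; e_{1235}: -\frac{1244160}{48841} + \frac{1244160}{48841} = 0; e_{1245}: \frac{2488320}{48841} - \frac{2488320}{48841} = 0 — confirming B is simple. So B^2 = -\frac{9}{25}.
Answer: rotation, certificate B^2 = -\frac{9}{25}. Certificate logic: -\frac{9}{25} is a conjugation-invariant scalar, so its sign fixes rotation versus boost versus null-rotation outright.


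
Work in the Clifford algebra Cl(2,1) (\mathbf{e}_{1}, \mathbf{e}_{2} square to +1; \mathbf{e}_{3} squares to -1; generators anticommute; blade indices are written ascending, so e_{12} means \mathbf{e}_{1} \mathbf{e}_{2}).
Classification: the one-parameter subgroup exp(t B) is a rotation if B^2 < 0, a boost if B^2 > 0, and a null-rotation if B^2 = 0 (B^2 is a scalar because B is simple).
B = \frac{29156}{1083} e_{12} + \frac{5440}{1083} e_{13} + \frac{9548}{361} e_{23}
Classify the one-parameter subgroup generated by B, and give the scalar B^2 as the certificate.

B^2 term by term: the squares give (\frac{29156}{1083})^2*(e_{12})^2 + (\frac{5440}{1083})^2*(e_{13})^2 + (\frac{9548}{361})^2*(e_{23})^2 = \frac{850072336}{1172889}*(-1) + \frac{29593600}{1172889}*(+1) + \frac{91164304}{130321}*(+1) = 0 (each basis 2-blade squares to minus the product of its generators' squares); cross terms between blades sharing an index anticommute and cancel. So B^2 = 0.
Answer: null-rotation, certificate B^2 = 0. Key observation: B^2 = 0 is a conjugation invariant, so its sign decides the class regardless of the surface form of B.


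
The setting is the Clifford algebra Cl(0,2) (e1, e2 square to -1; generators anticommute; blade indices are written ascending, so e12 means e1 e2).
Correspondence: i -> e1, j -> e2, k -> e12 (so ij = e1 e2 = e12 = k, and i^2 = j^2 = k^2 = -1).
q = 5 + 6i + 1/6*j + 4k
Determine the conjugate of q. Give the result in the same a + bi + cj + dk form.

In blades: q = 5 + 6*e1 + 1/6*e2 + 4*e12.
Conjugation here is Clifford conjugation: the scalar is fixed and the grade-1 and grade-2 blades all flip sign, giving 5 - 6*e1 - 1/6*e2 - 4*e12; translating back:
Answer: 5 - 6i - 1/6*j - 4k


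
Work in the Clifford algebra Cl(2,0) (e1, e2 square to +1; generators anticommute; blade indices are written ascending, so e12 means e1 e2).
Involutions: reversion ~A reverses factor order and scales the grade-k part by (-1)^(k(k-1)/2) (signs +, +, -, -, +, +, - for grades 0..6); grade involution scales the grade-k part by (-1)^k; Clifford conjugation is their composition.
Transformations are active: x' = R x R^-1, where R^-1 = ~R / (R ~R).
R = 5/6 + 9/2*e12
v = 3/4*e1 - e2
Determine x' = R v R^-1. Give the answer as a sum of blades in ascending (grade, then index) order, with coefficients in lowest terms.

~R = 5/6 - 9/2*e12, and R ~R = 377/18, so R^-1 = ~R / (377/18).
R v = -31/8*e1 - 101/24*e2
Answer: -399/377*e1 + 1003/1508*e2


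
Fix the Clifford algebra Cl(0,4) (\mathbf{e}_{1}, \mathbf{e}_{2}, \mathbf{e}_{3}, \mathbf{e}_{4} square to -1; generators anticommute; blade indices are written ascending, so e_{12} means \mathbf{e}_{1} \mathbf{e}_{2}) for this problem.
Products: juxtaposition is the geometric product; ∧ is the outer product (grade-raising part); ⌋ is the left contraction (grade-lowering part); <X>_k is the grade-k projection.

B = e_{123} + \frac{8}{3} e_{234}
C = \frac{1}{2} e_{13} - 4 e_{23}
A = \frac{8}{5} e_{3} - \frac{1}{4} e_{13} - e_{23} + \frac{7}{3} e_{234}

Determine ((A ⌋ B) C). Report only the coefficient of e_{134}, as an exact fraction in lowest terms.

step 1: \frac{56}{9} + e_{1} - \frac{1}{4} e_{2} + \frac{8}{3} e_{4} - \frac{8}{5} e_{12} + \frac{64}{15} e_{24}
step 2: -\frac{3}{2} e_{3} - \frac{148}{45} e_{13} - \frac{1156}{45} e_{23} + \frac{256}{15} e_{34} - \frac{31}{8} e_{123} + \frac{4}{3} e_{134} - \frac{32}{3} e_{234} - \frac{32}{15} e_{1234}
Answer: \frac{4}{3}


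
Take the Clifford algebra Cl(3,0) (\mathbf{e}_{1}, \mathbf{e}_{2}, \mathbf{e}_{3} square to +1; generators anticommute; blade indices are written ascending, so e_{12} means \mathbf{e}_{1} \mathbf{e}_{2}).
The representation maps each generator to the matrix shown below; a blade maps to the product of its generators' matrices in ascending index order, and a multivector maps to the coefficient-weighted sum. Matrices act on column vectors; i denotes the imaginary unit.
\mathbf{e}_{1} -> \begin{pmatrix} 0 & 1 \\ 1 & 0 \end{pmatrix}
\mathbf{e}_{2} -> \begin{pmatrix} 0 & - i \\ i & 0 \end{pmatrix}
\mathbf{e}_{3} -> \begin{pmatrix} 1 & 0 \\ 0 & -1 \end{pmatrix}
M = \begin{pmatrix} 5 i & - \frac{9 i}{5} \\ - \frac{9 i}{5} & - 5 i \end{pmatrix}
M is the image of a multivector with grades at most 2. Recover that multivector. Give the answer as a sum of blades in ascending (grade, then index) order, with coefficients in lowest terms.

Method: 1, rho(e_{1}), rho(e_{2}), rho(e_{3}) form a trace-orthogonal basis of the 2x2 complex matrices (tr(X Y) = 2 if X = Y, else 0), so M = m0*1 + m1*rho(e_{1}) + m2*rho(e_{2}) + m3*rho(e_{3}) with m0 = tr(M)/2 = 0, m1 = tr(M rho(e_{1}))/2 = - \frac{9 i}{5}, m2 = tr(M rho(e_{2}))/2 = 0, m3 = tr(M rho(e_{3}))/2 = 5 i.
Multiplying table entries, the bivector images are rho(e_{12}) = i*rho(e_{3}), rho(e_{13}) = -i*rho(e_{2}), rho(e_{23}) = i*rho(e_{1}); with real blade coefficients the real parts of m0..m3 are the coefficients of 1, e_{1}, e_{2}, e_{3} and the imaginary parts give the bivectors (e_{23}: Im m1, e_{13}: -Im m2, e_{12}: Im m3).
Answer: 5 e_{12} - \frac{9}{5} e_{23}
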